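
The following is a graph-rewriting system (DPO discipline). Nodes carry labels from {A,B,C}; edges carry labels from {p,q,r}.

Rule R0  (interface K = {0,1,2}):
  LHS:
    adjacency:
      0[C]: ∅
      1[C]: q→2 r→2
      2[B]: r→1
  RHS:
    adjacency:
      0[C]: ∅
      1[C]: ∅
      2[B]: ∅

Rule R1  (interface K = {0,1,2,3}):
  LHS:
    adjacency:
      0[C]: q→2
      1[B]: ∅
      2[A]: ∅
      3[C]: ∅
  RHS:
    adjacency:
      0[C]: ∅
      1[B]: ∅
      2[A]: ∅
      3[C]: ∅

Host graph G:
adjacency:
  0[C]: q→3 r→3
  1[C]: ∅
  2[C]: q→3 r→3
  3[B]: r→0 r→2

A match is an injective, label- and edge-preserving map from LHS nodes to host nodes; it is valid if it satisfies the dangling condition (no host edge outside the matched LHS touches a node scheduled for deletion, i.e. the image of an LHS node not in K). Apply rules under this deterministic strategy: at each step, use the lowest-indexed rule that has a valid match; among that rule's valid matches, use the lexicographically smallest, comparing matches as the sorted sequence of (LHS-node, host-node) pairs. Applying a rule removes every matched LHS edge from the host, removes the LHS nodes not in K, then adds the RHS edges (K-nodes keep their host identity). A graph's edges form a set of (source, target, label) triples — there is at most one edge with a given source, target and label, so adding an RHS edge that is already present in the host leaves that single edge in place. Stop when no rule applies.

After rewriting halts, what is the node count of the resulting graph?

Answer: 4

Rewrite trace:
initial: |V|=4 |E|=6  E = 0-q->3 0-r->3 2-q->3 2-r->3 3-r->0 3-r->2
step 1: apply R0 at {0↦0, 1↦2, 2↦3}  → |V|=4 |E|=3  E = 0-q->3 0-r->3 3-r->0
step 2: apply R0 at {0↦1, 1↦0, 2↦3}  → |V|=4 |E|=0  E = ∅
halt: no rule applies after step 2
NF nodes: {0:C, 1:C, 2:C, 3:B}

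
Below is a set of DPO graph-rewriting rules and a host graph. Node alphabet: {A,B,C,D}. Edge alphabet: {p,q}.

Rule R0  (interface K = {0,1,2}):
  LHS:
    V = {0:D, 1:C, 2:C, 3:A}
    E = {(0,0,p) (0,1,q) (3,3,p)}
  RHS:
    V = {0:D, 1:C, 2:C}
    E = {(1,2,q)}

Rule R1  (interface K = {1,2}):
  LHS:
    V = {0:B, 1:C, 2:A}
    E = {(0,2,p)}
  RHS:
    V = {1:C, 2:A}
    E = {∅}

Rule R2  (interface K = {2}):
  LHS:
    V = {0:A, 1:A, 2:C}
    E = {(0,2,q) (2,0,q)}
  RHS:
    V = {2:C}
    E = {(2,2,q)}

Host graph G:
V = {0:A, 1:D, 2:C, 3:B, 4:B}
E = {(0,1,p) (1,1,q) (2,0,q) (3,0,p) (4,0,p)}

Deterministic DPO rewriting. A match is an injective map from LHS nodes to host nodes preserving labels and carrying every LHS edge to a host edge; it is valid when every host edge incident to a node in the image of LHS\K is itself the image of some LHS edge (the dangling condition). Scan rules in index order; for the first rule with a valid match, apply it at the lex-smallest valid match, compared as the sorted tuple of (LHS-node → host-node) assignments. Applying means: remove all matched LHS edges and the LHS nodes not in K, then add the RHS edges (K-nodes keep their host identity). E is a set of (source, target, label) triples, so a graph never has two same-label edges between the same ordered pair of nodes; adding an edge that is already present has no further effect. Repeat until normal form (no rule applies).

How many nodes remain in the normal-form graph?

Answer: 3

Derivation:
[0] host  ⇒  5 nodes, 5 edges  {0-p->1 1-q->1 2-q->0 3-p->0 4-p->0}
[1] R1 @ {0↦3, 1↦2, 2↦0}  ⇒  4 nodes, 4 edges  {0-p->1 1-q->1 2-q->0 4-p->0}
[2] R1 @ {0↦4, 1↦2, 2↦0}  ⇒  3 nodes, 3 edges  {0-p->1 1-q->1 2-q->0}
final graph: no rule applies after step 2
NF nodes: {0:A, 1:D, 2:C}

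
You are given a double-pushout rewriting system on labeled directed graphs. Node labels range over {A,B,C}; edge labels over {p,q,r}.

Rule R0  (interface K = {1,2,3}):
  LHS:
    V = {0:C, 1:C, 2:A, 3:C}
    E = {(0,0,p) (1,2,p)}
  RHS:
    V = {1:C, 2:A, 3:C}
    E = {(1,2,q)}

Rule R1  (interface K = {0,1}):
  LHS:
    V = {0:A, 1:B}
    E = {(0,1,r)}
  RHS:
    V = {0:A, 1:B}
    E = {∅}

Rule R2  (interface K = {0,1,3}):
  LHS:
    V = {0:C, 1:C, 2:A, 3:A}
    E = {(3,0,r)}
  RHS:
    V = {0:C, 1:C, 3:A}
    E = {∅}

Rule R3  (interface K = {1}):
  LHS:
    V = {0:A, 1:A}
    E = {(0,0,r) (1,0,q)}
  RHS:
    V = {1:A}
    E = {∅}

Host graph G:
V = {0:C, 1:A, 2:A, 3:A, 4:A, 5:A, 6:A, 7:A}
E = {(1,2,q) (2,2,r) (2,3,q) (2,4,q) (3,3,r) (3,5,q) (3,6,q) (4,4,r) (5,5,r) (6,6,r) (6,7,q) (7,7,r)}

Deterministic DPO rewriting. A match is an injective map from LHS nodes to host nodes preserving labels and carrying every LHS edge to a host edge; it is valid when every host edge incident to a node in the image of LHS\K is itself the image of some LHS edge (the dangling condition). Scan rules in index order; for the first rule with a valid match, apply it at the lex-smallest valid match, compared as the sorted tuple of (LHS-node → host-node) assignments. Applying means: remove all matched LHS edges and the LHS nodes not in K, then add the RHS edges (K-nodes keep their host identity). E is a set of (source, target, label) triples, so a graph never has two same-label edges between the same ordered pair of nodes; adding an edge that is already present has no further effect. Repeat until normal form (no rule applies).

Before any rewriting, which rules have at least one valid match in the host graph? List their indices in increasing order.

Answer: [R3]

Rewrite trace:
R0: no valid match — LHS pattern not found
R1: no valid match — LHS pattern not found
R2: no valid match — LHS pattern not found
R3: 3 valid matches — {0↦4, 1↦2}, {0↦5, 1↦3}, {0↦7, 1↦6}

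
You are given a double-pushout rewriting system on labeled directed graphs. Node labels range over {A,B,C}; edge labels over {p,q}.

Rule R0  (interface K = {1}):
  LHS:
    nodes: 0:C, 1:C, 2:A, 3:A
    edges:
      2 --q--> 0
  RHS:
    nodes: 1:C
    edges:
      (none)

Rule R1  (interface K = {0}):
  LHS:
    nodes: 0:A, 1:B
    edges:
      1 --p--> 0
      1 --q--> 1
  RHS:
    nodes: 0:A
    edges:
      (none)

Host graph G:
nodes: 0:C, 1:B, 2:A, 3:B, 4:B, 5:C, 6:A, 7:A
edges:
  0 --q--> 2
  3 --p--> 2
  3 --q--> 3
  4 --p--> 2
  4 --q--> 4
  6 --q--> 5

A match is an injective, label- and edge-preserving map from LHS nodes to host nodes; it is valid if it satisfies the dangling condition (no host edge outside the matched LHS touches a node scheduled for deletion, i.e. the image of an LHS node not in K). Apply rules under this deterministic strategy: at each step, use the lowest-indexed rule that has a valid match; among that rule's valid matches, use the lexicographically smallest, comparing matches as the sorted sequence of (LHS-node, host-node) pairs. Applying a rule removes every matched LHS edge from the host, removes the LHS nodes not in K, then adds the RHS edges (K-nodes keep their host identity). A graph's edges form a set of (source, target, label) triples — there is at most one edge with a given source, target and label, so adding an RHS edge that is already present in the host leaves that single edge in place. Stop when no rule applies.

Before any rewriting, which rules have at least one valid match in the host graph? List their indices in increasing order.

R0: 1 valid match — {0↦5, 1↦0, 2↦6, 3↦7}
R1: 2 valid matches — {0↦2, 1↦3}, {0↦2, 1↦4}

Answer: [R0,R1]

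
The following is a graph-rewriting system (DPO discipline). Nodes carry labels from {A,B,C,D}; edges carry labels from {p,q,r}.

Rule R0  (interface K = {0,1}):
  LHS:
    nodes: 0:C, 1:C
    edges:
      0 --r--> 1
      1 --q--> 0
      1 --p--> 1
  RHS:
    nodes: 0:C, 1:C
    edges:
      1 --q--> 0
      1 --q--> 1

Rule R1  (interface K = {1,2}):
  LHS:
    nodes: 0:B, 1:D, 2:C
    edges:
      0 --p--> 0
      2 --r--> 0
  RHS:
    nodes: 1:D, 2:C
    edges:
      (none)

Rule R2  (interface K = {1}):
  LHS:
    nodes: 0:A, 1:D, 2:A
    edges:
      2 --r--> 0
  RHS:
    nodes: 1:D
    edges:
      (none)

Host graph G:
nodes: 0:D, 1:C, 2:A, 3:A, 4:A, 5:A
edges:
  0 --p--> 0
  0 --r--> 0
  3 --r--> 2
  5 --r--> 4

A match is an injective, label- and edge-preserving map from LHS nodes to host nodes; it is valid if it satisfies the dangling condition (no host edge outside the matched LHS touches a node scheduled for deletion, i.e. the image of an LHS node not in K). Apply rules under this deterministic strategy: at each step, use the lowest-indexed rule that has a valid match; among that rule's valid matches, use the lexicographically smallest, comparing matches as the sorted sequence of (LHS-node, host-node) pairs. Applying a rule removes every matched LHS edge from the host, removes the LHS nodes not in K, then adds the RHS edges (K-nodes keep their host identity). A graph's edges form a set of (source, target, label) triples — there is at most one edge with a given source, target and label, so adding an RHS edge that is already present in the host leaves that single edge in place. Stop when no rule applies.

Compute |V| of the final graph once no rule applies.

start.  V:6 E:4  edges: 0-p->0 0-r->0 3-r->2 5-r->4
1. fire R2 via {0↦2, 1↦0, 2↦3}  →  V:4 E:3  edges: 0-p->0 0-r->0 5-r->4
2. fire R2 via {0↦4, 1↦0, 2↦5}  →  V:2 E:2  edges: 0-p->0 0-r->0
halt: no rule applies after step 2
NF nodes: {0:D, 1:C}

Answer: 2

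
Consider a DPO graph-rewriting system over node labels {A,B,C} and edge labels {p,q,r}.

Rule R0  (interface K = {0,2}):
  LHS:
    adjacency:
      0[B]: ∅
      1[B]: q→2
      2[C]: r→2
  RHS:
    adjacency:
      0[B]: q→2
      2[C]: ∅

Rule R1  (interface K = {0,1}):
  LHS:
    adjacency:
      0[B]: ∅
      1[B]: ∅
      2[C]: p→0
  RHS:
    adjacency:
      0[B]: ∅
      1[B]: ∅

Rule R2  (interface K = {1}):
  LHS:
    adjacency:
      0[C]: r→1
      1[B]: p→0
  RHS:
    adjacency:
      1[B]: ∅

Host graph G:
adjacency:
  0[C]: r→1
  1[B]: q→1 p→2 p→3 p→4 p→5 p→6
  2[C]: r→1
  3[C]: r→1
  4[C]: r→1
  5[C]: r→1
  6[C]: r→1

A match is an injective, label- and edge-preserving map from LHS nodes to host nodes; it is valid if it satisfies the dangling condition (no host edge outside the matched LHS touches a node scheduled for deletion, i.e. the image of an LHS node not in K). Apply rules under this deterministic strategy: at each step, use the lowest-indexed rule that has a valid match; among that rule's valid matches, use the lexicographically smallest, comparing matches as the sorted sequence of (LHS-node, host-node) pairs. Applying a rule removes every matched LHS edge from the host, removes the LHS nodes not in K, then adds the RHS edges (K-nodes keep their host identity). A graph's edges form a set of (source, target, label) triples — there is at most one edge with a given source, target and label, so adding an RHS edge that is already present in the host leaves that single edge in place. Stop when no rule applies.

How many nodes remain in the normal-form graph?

Answer: 2

Rewrite trace:
start.  V:7 E:12  edges: 0-r->1 1-q->1 1-p->2 1-p->3 1-p->4 1-p->5 1-p->6 2-r->1 3-r->1 4-r->1 5-r->1 6-r->1
1. fire R2 via {0↦2, 1↦1}  →  V:6 E:10  edges: 0-r->1 1-q->1 1-p->3 1-p->4 1-p->5 1-p->6 3-r->1 4-r->1 5-r->1 6-r->1
2. fire R2 via {0↦3, 1↦1}  →  V:5 E:8  edges: 0-r->1 1-q->1 1-p->4 1-p->5 1-p->6 4-r->1 5-r->1 6-r->1
3. fire R2 via {0↦4, 1↦1}  →  V:4 E:6  edges: 0-r->1 1-q->1 1-p->5 1-p->6 5-r->1 6-r->1
4. fire R2 via {0↦5, 1↦1}  →  V:3 E:4  edges: 0-r->1 1-q->1 1-p->6 6-r->1
5. fire R2 via {0↦6, 1↦1}  →  V:2 E:2  edges: 0-r->1 1-q->1
final graph: no rule applies after step 5
NF nodes: {0:C, 1:B}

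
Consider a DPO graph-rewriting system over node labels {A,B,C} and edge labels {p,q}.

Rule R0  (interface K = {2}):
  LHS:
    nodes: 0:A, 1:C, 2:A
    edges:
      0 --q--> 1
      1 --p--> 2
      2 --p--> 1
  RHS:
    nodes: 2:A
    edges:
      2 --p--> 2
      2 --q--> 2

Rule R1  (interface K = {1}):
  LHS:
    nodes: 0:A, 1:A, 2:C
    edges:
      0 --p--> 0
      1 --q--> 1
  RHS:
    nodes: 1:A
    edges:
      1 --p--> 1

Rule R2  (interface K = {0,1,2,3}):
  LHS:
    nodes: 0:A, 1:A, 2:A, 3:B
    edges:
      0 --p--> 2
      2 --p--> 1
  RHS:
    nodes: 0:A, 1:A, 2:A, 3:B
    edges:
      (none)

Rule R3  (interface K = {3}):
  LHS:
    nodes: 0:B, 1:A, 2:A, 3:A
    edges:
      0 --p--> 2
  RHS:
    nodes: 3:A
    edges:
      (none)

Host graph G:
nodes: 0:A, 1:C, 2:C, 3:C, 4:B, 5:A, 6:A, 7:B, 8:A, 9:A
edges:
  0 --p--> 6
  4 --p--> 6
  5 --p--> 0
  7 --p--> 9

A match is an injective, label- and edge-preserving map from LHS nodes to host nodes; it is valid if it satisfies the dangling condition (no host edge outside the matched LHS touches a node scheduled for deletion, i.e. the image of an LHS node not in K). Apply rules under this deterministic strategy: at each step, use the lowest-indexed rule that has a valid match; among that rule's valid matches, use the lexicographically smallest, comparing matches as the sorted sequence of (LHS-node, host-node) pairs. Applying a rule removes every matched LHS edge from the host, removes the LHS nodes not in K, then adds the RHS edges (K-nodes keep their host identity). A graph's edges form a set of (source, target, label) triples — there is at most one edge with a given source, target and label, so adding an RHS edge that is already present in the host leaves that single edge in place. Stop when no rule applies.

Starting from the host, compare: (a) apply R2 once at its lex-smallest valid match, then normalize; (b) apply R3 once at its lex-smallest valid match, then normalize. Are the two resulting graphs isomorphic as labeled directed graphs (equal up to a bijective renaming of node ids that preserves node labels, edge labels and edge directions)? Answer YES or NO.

Answer: YES

Rewrite trace:
branch R2-first: apply at {0↦5, 1↦6, 2↦0, 3↦4} → |E|=2, then 2 more step(s) → NF |V|=4 |E|=0 V={1:C, 2:C, 3:C, 8:A} E=∅
branch R3-first: apply at {0↦7, 1↦8, 2↦9, 3↦0} → |E|=3, then 2 more step(s) → NF |V|=4 |E|=0 V={1:C, 2:C, 3:C, 5:A} E=∅
graphs isomorphic (equal up to label-preserving node renaming)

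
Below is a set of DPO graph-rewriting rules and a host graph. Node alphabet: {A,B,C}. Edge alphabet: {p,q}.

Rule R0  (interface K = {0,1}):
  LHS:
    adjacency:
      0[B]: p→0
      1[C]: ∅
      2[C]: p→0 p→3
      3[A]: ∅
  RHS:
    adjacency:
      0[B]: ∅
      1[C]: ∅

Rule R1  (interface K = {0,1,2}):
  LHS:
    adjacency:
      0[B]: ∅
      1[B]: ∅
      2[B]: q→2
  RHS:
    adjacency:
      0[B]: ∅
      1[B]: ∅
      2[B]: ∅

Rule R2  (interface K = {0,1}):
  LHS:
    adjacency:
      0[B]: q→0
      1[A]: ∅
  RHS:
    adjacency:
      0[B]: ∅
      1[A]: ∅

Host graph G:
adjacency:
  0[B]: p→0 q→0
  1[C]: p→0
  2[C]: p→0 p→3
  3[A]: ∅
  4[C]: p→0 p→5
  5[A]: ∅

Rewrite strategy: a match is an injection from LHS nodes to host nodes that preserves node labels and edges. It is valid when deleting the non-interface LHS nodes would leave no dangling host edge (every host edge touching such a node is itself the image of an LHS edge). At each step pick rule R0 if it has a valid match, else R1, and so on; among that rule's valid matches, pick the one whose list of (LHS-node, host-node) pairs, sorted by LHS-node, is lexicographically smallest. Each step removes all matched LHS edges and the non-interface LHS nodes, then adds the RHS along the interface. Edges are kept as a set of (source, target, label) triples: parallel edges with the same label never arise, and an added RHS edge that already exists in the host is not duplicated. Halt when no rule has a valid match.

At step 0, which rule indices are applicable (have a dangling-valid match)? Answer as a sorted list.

Answer: [R0,R2]

Rewrite trace:
R0: 4 valid matches — {0↦0, 1↦1, 2↦2, 3↦3}, {0↦0, 1↦1, 2↦4, 3↦5}, {0↦0, 1↦2, 2↦4, 3↦5} (+1 more)
R1: no valid match — LHS pattern not found
R2: 2 valid matches — {0↦0, 1↦3}, {0↦0, 1↦5}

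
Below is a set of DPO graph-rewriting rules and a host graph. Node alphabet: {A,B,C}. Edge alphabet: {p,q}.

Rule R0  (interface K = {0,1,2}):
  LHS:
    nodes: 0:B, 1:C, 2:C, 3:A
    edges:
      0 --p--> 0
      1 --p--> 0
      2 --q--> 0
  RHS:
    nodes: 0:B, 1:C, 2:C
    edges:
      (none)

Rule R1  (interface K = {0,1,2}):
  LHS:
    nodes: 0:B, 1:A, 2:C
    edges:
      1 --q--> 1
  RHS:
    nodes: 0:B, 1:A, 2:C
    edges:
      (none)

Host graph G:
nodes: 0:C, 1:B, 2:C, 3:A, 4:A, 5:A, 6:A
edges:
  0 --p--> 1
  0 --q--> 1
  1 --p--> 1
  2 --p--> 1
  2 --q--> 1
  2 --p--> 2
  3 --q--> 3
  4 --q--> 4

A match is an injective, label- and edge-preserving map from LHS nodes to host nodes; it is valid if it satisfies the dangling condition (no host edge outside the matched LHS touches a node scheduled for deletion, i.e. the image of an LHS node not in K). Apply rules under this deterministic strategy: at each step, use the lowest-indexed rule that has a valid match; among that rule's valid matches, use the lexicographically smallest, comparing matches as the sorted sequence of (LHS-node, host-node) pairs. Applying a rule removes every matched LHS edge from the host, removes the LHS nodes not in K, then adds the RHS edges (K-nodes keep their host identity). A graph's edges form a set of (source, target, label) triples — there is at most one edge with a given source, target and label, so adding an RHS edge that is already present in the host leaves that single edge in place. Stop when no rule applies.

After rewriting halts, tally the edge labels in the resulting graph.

start.  V:7 E:8  edges: 0-p->1 0-q->1 1-p->1 2-p->1 2-q->1 2-p->2 3-q->3 4-q->4
1. fire R0 via {0↦1, 1↦0, 2↦2, 3↦5}  →  V:6 E:5  edges: 0-q->1 2-p->1 2-p->2 3-q->3 4-q->4
2. fire R1 via {0↦1, 1↦3, 2↦0}  →  V:6 E:4  edges: 0-q->1 2-p->1 2-p->2 4-q->4
3. fire R1 via {0↦1, 1↦4, 2↦0}  →  V:6 E:3  edges: 0-q->1 2-p->1 2-p->2
normal form: no rule applies after step 3
NF edges: [(0, 1, 'q'), (2, 1, 'p'), (2, 2, 'p')]

Answer: p:2 q:1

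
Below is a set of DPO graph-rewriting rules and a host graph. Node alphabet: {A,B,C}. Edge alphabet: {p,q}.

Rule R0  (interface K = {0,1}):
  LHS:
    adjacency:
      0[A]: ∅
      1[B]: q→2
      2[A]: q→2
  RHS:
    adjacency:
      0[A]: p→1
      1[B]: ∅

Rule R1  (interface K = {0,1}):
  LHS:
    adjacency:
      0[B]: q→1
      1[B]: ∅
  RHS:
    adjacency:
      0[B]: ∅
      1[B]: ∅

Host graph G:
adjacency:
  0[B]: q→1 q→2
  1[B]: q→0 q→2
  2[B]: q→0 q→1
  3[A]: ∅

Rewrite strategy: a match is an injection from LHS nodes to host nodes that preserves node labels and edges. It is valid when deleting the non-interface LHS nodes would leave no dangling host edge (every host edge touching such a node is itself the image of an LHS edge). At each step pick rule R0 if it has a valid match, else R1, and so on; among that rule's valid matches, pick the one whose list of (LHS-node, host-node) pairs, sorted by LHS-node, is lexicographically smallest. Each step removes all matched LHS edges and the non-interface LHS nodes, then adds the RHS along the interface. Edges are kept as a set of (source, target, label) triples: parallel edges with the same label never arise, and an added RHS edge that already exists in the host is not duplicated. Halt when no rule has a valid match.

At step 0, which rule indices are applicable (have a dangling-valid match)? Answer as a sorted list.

R0: no valid match — LHS pattern not found
R1: 6 valid matches — {0↦0, 1↦1}, {0↦0, 1↦2}, {0↦1, 1↦0} (+3 more)

Answer: [R1]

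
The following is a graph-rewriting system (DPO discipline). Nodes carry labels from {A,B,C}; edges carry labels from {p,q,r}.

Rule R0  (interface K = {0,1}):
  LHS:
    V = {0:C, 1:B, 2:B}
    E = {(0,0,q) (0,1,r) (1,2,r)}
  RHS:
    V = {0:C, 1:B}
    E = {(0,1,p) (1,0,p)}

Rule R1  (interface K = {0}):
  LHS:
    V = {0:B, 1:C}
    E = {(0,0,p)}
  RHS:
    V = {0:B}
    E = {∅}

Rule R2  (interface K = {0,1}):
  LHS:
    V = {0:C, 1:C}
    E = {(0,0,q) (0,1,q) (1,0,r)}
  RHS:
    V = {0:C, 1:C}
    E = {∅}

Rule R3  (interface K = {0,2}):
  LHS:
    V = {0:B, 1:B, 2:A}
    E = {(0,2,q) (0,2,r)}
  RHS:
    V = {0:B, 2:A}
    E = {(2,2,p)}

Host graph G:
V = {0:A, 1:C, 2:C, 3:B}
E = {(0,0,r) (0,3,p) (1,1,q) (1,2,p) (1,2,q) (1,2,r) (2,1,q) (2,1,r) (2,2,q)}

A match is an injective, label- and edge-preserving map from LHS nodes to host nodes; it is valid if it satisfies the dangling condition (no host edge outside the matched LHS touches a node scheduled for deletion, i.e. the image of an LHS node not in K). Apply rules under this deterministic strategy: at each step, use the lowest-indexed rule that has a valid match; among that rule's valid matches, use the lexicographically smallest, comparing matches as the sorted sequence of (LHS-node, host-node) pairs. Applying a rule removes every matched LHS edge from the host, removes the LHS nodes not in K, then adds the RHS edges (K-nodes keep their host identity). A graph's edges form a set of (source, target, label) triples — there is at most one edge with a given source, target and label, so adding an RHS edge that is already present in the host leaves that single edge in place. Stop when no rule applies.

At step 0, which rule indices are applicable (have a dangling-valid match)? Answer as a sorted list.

Answer: [R2]

Steps:
R0: no valid match — LHS pattern not found
R1: no valid match — LHS pattern not found
R2: 2 valid matches — {0↦1, 1↦2}, {0↦2, 1↦1}
R3: no valid match — LHS pattern not found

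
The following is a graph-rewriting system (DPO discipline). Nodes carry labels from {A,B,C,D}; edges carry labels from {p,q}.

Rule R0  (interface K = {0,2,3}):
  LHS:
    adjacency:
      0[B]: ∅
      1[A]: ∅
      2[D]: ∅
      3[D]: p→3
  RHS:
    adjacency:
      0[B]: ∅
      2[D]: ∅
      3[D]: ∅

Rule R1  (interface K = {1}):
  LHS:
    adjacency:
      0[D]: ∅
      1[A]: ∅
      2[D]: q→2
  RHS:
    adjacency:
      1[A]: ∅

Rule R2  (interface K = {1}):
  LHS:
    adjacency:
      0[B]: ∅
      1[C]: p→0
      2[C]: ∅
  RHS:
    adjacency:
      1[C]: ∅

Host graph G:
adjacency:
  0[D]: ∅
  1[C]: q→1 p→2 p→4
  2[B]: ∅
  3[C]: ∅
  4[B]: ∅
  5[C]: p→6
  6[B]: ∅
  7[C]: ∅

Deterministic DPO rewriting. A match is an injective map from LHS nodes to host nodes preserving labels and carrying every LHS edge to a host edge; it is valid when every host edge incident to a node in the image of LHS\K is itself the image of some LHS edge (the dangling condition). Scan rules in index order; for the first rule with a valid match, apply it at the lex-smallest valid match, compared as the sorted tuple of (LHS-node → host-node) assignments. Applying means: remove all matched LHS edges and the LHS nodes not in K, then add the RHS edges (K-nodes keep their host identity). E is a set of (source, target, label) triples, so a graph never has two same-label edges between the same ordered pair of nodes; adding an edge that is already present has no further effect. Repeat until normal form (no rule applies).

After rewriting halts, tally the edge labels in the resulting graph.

Answer: p:1 q:1

Rewrite trace:
start.  V:8 E:4  edges: 1-q->1 1-p->2 1-p->4 5-p->6
1. fire R2 via {0↦2, 1↦1, 2↦3}  →  V:6 E:3  edges: 1-q->1 1-p->4 5-p->6
2. fire R2 via {0↦4, 1↦1, 2↦7}  →  V:4 E:2  edges: 1-q->1 5-p->6
halt: no rule applies after step 2
NF edges: [(1, 1, 'q'), (5, 6, 'p')]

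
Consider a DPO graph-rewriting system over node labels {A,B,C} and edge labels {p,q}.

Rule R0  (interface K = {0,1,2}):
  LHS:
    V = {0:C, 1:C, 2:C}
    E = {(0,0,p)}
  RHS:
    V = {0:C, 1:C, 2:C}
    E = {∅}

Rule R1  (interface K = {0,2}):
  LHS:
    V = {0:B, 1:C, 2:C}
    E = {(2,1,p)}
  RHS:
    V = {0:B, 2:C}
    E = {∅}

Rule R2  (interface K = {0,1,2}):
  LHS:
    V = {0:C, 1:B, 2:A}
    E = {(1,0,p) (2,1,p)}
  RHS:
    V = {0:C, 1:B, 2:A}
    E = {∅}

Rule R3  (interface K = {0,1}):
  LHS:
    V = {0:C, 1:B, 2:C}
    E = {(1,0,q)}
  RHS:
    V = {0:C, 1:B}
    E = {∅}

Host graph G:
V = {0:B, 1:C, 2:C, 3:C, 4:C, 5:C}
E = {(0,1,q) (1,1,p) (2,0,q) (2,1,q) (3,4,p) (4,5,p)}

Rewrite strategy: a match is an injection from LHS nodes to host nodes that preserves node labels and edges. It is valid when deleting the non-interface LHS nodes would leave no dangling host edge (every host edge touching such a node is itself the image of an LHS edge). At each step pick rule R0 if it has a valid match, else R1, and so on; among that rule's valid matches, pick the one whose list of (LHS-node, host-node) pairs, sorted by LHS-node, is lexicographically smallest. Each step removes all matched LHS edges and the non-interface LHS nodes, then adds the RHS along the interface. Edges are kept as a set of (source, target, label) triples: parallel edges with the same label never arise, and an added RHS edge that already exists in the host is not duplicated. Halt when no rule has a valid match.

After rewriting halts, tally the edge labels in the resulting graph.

start.  V:6 E:6  edges: 0-q->1 1-p->1 2-q->0 2-q->1 3-p->4 4-p->5
1. fire R0 via {0↦1, 1↦2, 2↦3}  →  V:6 E:5  edges: 0-q->1 2-q->0 2-q->1 3-p->4 4-p->5
2. fire R1 via {0↦0, 1↦5, 2↦4}  →  V:5 E:4  edges: 0-q->1 2-q->0 2-q->1 3-p->4
3. fire R1 via {0↦0, 1↦4, 2↦3}  →  V:4 E:3  edges: 0-q->1 2-q->0 2-q->1
4. fire R3 via {0↦1, 1↦0, 2↦3}  →  V:3 E:2  edges: 2-q->0 2-q->1
final graph: no rule applies after step 4
NF edges: [(2, 0, 'q'), (2, 1, 'q')]

Answer: q:2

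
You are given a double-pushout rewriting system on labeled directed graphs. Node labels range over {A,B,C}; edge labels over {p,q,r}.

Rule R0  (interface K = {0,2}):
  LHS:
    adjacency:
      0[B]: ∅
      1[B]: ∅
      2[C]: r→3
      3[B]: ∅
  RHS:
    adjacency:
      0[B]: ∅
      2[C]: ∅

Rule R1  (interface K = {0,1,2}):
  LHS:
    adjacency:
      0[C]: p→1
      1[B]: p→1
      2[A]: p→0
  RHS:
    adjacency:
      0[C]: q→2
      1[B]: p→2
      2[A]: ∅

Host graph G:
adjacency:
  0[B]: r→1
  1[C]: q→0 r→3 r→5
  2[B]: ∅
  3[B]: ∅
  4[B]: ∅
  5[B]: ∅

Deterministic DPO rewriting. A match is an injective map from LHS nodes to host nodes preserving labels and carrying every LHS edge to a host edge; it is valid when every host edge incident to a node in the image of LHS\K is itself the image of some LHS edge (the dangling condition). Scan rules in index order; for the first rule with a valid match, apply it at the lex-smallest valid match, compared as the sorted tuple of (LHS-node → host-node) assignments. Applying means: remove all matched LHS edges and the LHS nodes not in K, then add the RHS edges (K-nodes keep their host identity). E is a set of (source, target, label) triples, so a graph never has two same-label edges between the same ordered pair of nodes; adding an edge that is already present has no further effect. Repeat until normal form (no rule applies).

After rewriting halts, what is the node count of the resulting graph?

Answer: 2

Steps:
[0] host  ⇒  6 nodes, 4 edges  {0-r->1 1-q->0 1-r->3 1-r->5}
[1] R0 @ {0↦0, 1↦2, 2↦1, 3↦3}  ⇒  4 nodes, 3 edges  {0-r->1 1-q->0 1-r->5}
[2] R0 @ {0↦0, 1↦4, 2↦1, 3↦5}  ⇒  2 nodes, 2 edges  {0-r->1 1-q->0}
halt: no rule applies after step 2
NF nodes: {0:B, 1:C}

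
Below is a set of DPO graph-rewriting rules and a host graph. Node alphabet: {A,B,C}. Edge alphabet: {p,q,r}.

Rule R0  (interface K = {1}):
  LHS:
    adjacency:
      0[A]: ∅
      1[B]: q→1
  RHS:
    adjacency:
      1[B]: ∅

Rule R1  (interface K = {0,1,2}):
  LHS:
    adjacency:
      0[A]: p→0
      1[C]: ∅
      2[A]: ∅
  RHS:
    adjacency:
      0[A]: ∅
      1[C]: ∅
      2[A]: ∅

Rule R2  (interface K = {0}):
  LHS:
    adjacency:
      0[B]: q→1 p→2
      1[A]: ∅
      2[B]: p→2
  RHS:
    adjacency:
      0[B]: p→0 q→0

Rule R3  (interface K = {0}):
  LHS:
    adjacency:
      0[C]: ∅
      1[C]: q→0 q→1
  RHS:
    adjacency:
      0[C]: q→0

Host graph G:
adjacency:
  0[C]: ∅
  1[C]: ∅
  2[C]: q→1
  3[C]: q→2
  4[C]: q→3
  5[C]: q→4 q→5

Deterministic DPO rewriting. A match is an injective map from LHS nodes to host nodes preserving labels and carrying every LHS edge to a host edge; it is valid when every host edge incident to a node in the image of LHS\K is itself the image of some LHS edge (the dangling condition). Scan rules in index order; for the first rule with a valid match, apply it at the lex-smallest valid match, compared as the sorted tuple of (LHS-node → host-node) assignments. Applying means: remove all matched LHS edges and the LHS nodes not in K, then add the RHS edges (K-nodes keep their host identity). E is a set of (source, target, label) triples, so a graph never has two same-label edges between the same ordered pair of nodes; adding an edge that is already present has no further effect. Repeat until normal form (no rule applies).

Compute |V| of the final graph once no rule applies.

Answer: 2

Rewrite trace:
initial: |V|=6 |E|=5  E = 2-q->1 3-q->2 4-q->3 5-q->4 5-q->5
step 1: apply R3 at {0↦4, 1↦5}  → |V|=5 |E|=4  E = 2-q->1 3-q->2 4-q->3 4-q->4
step 2: apply R3 at {0↦3, 1↦4}  → |V|=4 |E|=3  E = 2-q->1 3-q->2 3-q->3
step 3: apply R3 at {0↦2, 1↦3}  → |V|=3 |E|=2  E = 2-q->1 2-q->2
step 4: apply R3 at {0↦1, 1↦2}  → |V|=2 |E|=1  E = 1-q->1
halt: no rule applies after step 4
NF nodes: {0:C, 1:C}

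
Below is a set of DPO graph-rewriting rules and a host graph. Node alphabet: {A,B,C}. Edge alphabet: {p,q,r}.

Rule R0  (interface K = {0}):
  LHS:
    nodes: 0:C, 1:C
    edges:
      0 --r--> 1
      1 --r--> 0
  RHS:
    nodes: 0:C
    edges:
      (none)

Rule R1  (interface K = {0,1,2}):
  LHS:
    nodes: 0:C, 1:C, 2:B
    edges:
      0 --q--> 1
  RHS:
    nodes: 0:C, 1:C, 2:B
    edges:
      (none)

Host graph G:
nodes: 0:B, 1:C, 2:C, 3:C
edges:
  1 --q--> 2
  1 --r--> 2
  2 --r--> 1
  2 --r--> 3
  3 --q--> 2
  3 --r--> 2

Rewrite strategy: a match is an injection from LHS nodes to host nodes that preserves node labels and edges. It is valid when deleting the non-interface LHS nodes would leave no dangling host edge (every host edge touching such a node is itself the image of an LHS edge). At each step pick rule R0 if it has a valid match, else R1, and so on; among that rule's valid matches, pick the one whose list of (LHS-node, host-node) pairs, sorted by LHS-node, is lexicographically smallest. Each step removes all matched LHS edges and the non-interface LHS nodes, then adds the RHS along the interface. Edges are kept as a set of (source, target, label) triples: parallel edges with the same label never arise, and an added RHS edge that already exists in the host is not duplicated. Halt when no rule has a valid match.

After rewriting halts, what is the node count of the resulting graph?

Answer: 2

Rewrite trace:
start.  V:4 E:6  edges: 1-q->2 1-r->2 2-r->1 2-r->3 3-q->2 3-r->2
1. fire R1 via {0↦1, 1↦2, 2↦0}  →  V:4 E:5  edges: 1-r->2 2-r->1 2-r->3 3-q->2 3-r->2
2. fire R0 via {0↦2, 1↦1}  →  V:3 E:3  edges: 2-r->3 3-q->2 3-r->2
3. fire R1 via {0↦3, 1↦2, 2↦0}  →  V:3 E:2  edges: 2-r->3 3-r->2
4. fire R0 via {0↦2, 1↦3}  →  V:2 E:0  edges: ∅
halt: no rule applies after step 4
NF nodes: {0:B, 2:C}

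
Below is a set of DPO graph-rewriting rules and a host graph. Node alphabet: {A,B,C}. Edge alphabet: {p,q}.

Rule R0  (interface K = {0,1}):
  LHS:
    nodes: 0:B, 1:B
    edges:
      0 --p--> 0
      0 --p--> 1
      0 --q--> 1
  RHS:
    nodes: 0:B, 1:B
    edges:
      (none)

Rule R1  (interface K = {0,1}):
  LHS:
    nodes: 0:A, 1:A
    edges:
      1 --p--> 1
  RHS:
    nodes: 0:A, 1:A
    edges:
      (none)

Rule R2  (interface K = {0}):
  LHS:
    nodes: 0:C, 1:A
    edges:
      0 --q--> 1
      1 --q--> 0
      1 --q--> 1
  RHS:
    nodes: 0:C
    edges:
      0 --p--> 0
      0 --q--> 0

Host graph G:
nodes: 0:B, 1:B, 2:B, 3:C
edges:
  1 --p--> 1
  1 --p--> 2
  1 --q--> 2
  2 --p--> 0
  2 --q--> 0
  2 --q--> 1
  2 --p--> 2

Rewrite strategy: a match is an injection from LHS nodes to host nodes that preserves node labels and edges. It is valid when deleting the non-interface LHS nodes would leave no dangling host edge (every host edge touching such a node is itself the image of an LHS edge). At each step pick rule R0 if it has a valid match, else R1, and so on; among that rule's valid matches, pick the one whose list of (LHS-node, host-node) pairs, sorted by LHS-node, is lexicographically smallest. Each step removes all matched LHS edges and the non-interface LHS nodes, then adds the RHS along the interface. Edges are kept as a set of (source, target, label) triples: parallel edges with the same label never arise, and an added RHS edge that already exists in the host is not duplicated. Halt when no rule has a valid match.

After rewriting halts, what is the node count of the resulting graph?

Answer: 4

Steps:
initial: |V|=4 |E|=7  E = 1-p->1 1-p->2 1-q->2 2-p->0 2-q->0 2-q->1 2-p->2
step 1: apply R0 at {0↦1, 1↦2}  → |V|=4 |E|=4  E = 2-p->0 2-q->0 2-q->1 2-p->2
step 2: apply R0 at {0↦2, 1↦0}  → |V|=4 |E|=1  E = 2-q->1
normal form: no rule applies after step 2
NF nodes: {0:B, 1:B, 2:B, 3:C}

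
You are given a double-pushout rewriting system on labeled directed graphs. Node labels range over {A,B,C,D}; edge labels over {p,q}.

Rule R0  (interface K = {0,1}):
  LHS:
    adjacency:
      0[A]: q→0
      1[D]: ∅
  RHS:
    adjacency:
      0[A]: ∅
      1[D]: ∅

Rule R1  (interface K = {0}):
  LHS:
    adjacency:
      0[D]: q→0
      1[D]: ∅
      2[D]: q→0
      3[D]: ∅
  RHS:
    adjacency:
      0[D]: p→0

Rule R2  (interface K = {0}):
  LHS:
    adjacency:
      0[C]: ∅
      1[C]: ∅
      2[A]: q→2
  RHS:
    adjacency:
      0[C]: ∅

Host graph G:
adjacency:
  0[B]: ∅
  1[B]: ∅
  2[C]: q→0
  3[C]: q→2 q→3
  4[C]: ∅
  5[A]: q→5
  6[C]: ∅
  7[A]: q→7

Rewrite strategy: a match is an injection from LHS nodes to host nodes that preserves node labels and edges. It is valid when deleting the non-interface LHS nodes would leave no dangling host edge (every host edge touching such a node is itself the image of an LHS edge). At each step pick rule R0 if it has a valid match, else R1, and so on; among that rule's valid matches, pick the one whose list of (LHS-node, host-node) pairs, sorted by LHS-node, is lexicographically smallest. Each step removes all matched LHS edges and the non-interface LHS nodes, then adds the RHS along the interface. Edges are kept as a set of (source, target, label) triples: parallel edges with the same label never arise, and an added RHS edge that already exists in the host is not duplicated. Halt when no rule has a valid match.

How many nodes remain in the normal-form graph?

Answer: 4

Rewrite trace:
[0] host  ⇒  8 nodes, 5 edges  {2-q->0 3-q->2 3-q->3 5-q->5 7-q->7}
[1] R2 @ {0↦2, 1↦4, 2↦5}  ⇒  6 nodes, 4 edges  {2-q->0 3-q->2 3-q->3 7-q->7}
[2] R2 @ {0↦2, 1↦6, 2↦7}  ⇒  4 nodes, 3 edges  {2-q->0 3-q->2 3-q->3}
final graph: no rule applies after step 2
NF nodes: {0:B, 1:B, 2:C, 3:C}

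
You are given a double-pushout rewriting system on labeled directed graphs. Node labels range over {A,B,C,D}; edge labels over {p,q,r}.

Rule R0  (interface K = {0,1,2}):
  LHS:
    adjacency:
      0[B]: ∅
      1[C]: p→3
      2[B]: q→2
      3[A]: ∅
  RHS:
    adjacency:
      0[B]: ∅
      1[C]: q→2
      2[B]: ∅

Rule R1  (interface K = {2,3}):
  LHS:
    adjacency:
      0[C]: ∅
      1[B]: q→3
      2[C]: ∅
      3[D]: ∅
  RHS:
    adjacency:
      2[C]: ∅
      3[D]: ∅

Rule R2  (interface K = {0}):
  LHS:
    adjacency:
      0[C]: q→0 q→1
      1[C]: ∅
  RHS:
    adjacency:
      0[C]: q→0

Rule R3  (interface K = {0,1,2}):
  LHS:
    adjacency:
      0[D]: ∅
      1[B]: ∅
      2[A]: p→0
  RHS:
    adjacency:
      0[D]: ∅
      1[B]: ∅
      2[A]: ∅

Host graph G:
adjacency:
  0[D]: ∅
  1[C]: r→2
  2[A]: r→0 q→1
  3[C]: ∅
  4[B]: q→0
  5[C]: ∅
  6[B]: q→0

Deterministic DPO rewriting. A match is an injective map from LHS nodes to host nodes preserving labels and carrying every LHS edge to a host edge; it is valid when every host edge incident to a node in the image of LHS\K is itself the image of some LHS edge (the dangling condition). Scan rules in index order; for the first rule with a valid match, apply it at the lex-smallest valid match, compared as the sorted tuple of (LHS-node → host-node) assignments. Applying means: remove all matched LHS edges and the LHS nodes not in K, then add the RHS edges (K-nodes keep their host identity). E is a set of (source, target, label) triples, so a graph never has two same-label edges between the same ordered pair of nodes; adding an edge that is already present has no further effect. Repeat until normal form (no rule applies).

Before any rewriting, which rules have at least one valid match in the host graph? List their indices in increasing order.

R0: no valid match — LHS pattern not found
R1: 8 valid matches — {0↦3, 1↦4, 2↦1, 3↦0}, {0↦3, 1↦4, 2↦5, 3↦0}, {0↦3, 1↦6, 2↦1, 3↦0} (+5 more)
R2: no valid match — LHS pattern not found
R3: no valid match — LHS pattern not found

Answer: [R1]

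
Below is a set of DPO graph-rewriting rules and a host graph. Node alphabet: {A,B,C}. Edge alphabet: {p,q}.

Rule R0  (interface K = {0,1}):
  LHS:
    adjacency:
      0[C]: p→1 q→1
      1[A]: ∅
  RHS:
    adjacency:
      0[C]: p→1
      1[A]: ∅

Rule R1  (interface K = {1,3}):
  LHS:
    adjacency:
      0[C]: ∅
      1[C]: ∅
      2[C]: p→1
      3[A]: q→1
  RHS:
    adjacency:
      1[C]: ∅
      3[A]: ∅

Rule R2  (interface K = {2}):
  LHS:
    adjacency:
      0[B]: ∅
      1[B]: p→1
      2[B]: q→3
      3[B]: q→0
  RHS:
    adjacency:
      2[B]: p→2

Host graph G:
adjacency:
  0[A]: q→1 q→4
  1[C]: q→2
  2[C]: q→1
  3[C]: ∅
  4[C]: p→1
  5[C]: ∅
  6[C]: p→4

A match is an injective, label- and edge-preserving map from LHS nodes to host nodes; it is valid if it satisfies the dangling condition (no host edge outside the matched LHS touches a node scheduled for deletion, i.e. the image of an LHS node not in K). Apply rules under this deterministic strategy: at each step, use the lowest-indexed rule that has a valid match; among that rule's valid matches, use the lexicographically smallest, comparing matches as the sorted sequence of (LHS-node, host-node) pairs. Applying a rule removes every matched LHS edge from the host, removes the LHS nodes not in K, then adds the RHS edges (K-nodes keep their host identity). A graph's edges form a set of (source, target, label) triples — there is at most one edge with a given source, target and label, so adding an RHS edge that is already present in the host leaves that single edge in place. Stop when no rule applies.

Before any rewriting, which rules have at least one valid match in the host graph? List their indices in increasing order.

Answer: [R1]

Steps:
R0: no valid match — LHS pattern not found
R1: 2 valid matches — {0↦3, 1↦4, 2↦6, 3↦0}, {0↦5, 1↦4, 2↦6, 3↦0}
R2: no valid match — LHS pattern not found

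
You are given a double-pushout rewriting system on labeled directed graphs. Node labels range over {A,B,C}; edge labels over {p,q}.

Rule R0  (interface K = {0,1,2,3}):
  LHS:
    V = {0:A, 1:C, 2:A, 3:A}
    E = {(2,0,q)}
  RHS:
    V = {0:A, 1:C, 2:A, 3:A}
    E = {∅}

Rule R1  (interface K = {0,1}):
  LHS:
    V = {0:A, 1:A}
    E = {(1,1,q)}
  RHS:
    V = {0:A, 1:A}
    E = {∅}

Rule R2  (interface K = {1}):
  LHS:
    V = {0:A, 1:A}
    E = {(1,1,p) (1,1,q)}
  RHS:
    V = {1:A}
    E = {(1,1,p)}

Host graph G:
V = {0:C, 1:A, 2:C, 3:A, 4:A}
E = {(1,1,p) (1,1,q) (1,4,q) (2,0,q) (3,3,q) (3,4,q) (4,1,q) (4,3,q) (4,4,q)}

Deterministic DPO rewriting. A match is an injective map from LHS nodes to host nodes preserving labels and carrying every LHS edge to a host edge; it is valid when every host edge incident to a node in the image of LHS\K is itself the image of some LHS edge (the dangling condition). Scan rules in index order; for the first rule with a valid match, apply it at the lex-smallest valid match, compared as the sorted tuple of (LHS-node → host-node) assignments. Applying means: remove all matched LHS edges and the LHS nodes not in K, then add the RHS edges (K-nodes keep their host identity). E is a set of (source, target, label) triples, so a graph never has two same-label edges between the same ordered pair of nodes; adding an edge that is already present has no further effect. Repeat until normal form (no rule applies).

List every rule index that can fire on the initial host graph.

R0: 8 valid matches — {0↦1, 1↦0, 2↦4, 3↦3}, {0↦1, 1↦2, 2↦4, 3↦3}, {0↦3, 1↦0, 2↦4, 3↦1} (+5 more)
R1: 6 valid matches — {0↦1, 1↦3}, {0↦1, 1↦4}, {0↦3, 1↦1} (+3 more)
R2: no valid match — 2 raw matches, all fail dangling condition

Answer: [R0,R1]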